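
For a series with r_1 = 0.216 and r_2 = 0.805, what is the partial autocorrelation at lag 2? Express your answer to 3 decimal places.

φ_{22} = (r_2 − r_1²) / (1 − r_1²)
r_1² = (0.216)² = 0.046656
Numerator = 0.805 − 0.0467 = 0.7583; denominator = 1 − 0.0467 = 0.9533
φ_{22} = 0.7583 / 0.9533 = 0.795

0.795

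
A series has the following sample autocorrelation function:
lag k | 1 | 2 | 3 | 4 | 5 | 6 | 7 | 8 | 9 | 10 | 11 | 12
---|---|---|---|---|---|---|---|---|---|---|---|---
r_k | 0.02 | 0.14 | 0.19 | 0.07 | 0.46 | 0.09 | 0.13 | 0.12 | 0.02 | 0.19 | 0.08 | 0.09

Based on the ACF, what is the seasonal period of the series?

5

The largest autocorrelation is r_5 = 0.46; the remaining lags stay at or below 0.19.
The dominant spike at lag 5 indicates a seasonal period of 5.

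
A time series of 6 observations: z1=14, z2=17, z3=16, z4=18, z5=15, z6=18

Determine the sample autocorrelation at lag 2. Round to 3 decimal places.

Mean z̄ = (14 + 17 + 16 + 18 + 15 + 18)/6 = 16.3333
Deviations from mean: -2.3333, 0.6667, -0.3333, 1.6667, -1.3333, 1.6667
Σ(z_t−z̄)(z_{t+2}−z̄) = (0.7778) + (1.1111) + (0.4444) + (2.7778) = 5.1111
Denominator Σ(z_t−z̄)² = 13.3333
r_2 = 5.1111 / 13.3333 = 0.383

0.383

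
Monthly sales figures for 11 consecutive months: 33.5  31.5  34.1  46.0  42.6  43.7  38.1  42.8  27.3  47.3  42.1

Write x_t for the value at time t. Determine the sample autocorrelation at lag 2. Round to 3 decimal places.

Mean x̄ = (33.5 + 31.5 + 34.1 + 46.0 + 42.6 + 43.7 + 38.1 + 42.8 + 27.3 + 47.3 + 42.1)/11 = 39.0000
Numerator Σ_{t=1}^{9}(x_t−x̄)(x_{t+2}−x̄) = 10.1300
Denominator Σ(x_t−x̄)² = 425.2000
r_2 = 10.1300 / 425.2000 = 0.024

0.024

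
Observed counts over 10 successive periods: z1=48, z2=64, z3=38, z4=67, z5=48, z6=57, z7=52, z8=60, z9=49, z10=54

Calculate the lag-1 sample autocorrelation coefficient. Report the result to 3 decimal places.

Mean z̄ = (48 + 64 + 38 + 67 + 48 + 57 + 52 + 60 + 49 + 54)/10 = 53.7000
Numerator Σ_{t=1}^{9}(z_t−z̄)(z_{t+1}−z̄) = -571.1900
Denominator Σ(z_t−z̄)² = 670.1000
r_1 = -571.1900 / 670.1000 = -0.852

-0.852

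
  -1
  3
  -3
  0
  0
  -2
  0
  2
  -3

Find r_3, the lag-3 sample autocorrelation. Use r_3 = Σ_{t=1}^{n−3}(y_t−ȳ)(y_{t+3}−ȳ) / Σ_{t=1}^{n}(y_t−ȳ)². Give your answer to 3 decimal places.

0.307

Mean ȳ = (-1 + 3 − 3 + 0 + 0 − 2 + 0 + 2 − 3)/9 = -0.4444
Σ(y_t−ȳ)(y_{t+3}−ȳ) = (-0.2469) + (1.5309) + (3.9753) + (0.1975) + (1.0864) + (3.9753) = 10.5185
Denominator Σ(y_t−ȳ)² = 34.2222
r_3 = 10.5185 / 34.2222 = 0.307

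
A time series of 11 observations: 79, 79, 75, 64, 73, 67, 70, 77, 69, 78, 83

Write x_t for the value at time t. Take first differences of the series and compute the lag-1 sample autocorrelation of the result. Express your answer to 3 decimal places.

First differences Δx: 0, -4, -11, 9, -6, 3, 7, -8, 9, 5
Mean of differences = 0.4000
Numerator Σ(Δx_t−Δx̄)(Δx_{t+1}−Δx̄) = -188.7600
Denominator Σ(Δx_t−Δx̄)² = 480.4000
r_1(Δx) = -188.7600 / 480.4000 = -0.393

-0.393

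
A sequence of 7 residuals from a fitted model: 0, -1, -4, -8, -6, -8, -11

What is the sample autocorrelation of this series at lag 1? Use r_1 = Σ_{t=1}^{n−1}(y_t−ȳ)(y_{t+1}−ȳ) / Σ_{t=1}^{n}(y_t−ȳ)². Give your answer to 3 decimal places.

Mean ȳ = (0 − 1 − 4 − 8 − 6 − 8 − 11)/7 = -5.4286
Numerator Σ_{t=1}^{6}(y_t−ȳ)(y_{t+1}−ȳ) = 43.9592
Denominator Σ(y_t−ȳ)² = 95.7143
r_1 = 43.9592 / 95.7143 = 0.459

0.459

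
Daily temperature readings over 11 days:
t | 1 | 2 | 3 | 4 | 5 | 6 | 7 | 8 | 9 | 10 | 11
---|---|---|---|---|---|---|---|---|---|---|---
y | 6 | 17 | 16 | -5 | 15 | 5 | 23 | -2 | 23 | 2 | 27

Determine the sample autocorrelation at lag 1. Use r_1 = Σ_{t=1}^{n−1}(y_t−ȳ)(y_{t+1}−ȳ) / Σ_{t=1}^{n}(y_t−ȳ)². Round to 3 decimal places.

-0.677

Mean ȳ = (6 + 17 + 16 − 5 + 15 + 5 + 23 − 2 + 23 + 2 + 27)/11 = 11.5455
Numerator Σ_{t=1}^{10}(y_t−ȳ)(y_{t+1}−ȳ) = -801.5702
Denominator Σ(y_t−ȳ)² = 1184.7273
r_1 = -801.5702 / 1184.7273 = -0.677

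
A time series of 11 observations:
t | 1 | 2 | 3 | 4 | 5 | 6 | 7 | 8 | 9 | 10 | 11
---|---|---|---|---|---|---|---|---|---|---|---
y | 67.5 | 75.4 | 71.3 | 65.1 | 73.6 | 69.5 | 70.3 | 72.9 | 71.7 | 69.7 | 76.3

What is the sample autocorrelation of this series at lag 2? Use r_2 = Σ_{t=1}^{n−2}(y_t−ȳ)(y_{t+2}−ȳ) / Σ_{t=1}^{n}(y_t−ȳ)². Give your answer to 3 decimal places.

Mean ȳ = (67.5 + 75.4 + 71.3 + 65.1 + 73.6 + 69.5 + 70.3 + 72.9 + 71.7 + 69.7 + 76.3)/11 = 71.2091
Numerator Σ_{t=1}^{9}(y_t−ȳ)(y_{t+2}−ȳ) = -20.8438
Denominator Σ(y_t−ȳ)² = 109.4091
r_2 = -20.8438 / 109.4091 = -0.191

-0.191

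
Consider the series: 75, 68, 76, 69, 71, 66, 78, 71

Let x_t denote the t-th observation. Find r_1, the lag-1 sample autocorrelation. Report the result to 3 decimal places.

-0.600

Mean x̄ = (75 + 68 + 76 + 69 + 71 + 66 + 78 + 71)/8 = 71.7500
Deviations from mean: 3.2500, -3.7500, 4.2500, -2.7500, -0.7500, -5.7500, 6.2500, -0.7500
Numerator Σ_{t=1}^{7}(x_t−x̄)(x_{t+1}−x̄) = -74.0625
Denominator Σ(x_t−x̄)² = 123.5000
r_1 = -74.0625 / 123.5000 = -0.600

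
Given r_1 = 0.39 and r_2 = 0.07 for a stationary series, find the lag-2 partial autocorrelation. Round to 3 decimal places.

φ_{22} = (r_2 − r_1²) / (1 − r_1²)
r_1² = (0.39)² = 0.1521
Numerator = 0.07 − 0.1521 = -0.0821; denominator = 1 − 0.1521 = 0.8479
φ_{22} = -0.0821 / 0.8479 = -0.097

-0.097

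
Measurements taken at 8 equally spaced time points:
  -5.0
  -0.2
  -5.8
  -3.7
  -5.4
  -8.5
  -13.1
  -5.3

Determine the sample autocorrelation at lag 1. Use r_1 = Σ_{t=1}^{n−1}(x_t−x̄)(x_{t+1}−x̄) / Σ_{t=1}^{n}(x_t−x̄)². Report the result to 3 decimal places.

Mean x̄ = (-5.0 − 0.2 − 5.8 − 3.7 − 5.4 − 8.5 − 13.1 − 5.3)/8 = -5.8750
Deviations from mean: 0.8750, 5.6750, 0.0750, 2.1750, 0.4750, -2.6250, -7.2250, 0.5750
Σ(x_t−x̄)(x_{t+1}−x̄) = (4.9656) + (0.4256) + (0.1631) + (1.0331) + (-1.2469) + (18.9656) + (-4.1544) = 20.1519
Denominator Σ(x_t−x̄)² = 97.3550
r_1 = 20.1519 / 97.3550 = 0.207

0.207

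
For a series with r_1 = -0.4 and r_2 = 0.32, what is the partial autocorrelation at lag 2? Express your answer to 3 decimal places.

0.190

φ_{22} = (r_2 − r_1²) / (1 − r_1²)
r_1² = (-0.4)² = 0.16
Numerator = 0.32 − 0.1600 = 0.1600; denominator = 1 − 0.1600 = 0.8400
φ_{22} = 0.1600 / 0.8400 = 0.190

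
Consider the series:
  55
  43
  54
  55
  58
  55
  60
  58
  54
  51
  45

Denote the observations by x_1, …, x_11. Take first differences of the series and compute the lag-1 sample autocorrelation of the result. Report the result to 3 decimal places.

First differences Δx: -12, 11, 1, 3, -3, 5, -2, -4, -3, -6
Mean of differences = -1.0000
Numerator Σ(Δx_t−Δx̄)(Δx_{t+1}−Δx̄) = -107.0000
Denominator Σ(Δx_t−Δx̄)² = 364.0000
r_1(Δx) = -107.0000 / 364.0000 = -0.294

-0.294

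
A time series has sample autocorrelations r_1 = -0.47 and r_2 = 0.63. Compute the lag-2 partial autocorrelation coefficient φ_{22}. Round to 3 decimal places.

0.525

φ_{22} = (r_2 − r_1²) / (1 − r_1²)
r_1² = (-0.47)² = 0.2209
Numerator = 0.63 − 0.2209 = 0.4091; denominator = 1 − 0.2209 = 0.7791
φ_{22} = 0.4091 / 0.7791 = 0.525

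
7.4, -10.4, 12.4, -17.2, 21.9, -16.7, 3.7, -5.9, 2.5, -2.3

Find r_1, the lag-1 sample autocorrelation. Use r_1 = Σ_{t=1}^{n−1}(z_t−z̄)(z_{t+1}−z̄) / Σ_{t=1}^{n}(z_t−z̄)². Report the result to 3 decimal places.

Mean z̄ = (7.4 − 10.4 + 12.4 − 17.2 + 21.9 − 16.7 + 3.7 − 5.9 + 2.5 − 2.3)/10 = -0.4600
Numerator Σ_{t=1}^{9}(z_t−z̄)(z_{t+1}−z̄) = -1270.4036
Denominator Σ(z_t−z̄)² = 1428.9440
r_1 = -1270.4036 / 1428.9440 = -0.889

-0.889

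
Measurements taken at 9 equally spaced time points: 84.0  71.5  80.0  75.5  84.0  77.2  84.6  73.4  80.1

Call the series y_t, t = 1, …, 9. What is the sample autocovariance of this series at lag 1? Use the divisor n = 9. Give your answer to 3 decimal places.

-13.682

Mean ȳ = (84.0 + 71.5 + 80.0 + 75.5 + 84.0 + 77.2 + 84.6 + 73.4 + 80.1)/9 = 78.9222
Σ_{t=1}^{8}(y_t−ȳ)(y_{t+1}−ȳ) = -123.1349
γ_1 = -123.1349 / 9 = -13.682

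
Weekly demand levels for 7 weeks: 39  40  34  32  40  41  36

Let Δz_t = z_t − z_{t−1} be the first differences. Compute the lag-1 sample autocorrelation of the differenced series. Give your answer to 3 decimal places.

First differences Δz: 1, -6, -2, 8, 1, -5
Mean of differences = -0.5000
Numerator Σ(Δz_t−Δz̄)(Δz_{t+1}−Δz̄) = -6.7500
Denominator Σ(Δz_t−Δz̄)² = 129.5000
r_1(Δz) = -6.7500 / 129.5000 = -0.052

-0.052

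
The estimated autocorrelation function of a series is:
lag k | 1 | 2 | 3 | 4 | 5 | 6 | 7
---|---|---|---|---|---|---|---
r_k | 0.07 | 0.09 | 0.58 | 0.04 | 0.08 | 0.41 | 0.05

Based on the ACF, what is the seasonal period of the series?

3

The largest autocorrelation is r_3 = 0.58, with a weaker echo at lag 6 (0.41); the remaining lags stay at or below 0.09.
The dominant spike at lag 3 indicates a seasonal period of 3.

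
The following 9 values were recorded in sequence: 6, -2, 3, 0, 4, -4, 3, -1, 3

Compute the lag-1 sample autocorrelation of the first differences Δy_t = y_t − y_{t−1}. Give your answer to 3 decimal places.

First differences Δy: -8, 5, -3, 4, -8, 7, -4, 4
Mean of differences = -0.3750
Numerator Σ(Δy_t−Δȳ)(Δy_{t+1}−Δȳ) = -198.7656
Denominator Σ(Δy_t−Δȳ)² = 257.8750
r_1(Δy) = -198.7656 / 257.8750 = -0.771

-0.771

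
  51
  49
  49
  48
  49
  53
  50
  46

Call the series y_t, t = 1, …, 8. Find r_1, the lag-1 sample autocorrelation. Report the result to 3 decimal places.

Mean ȳ = (51 + 49 + 49 + 48 + 49 + 53 + 50 + 46)/8 = 49.3750
Deviations from mean: 1.6250, -0.3750, -0.3750, -1.3750, -0.3750, 3.6250, 0.6250, -3.3750
Numerator Σ_{t=1}^{7}(y_t−ȳ)(y_{t+1}−ȳ) = -0.6406
Denominator Σ(y_t−ȳ)² = 29.8750
r_1 = -0.6406 / 29.8750 = -0.021

-0.021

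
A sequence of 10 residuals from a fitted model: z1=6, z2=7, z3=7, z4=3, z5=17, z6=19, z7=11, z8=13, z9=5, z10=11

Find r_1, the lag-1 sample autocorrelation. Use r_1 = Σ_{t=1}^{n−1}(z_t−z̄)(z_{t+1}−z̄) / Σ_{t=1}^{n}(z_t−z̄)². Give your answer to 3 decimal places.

Mean z̄ = (6 + 7 + 7 + 3 + 17 + 19 + 11 + 13 + 5 + 11)/10 = 9.9000
Numerator Σ_{t=1}^{9}(z_t−z̄)(z_{t+1}−z̄) = 48.1900
Denominator Σ(z_t−z̄)² = 248.9000
r_1 = 48.1900 / 248.9000 = 0.194

0.194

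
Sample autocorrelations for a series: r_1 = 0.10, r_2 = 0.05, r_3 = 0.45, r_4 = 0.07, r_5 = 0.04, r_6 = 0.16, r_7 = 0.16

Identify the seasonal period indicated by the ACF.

The largest autocorrelation is r_3 = 0.45; the remaining lags stay at or below 0.16.
The dominant spike at lag 3 indicates a seasonal period of 3.

3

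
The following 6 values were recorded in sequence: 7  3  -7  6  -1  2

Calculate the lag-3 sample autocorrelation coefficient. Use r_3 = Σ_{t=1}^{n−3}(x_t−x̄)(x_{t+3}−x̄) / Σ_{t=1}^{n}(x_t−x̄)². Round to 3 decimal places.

0.127

Mean x̄ = (7 + 3 − 7 + 6 − 1 + 2)/6 = 1.6667
Numerator Σ_{t=1}^{3}(x_t−x̄)(x_{t+3}−x̄) = 16.6667
Denominator Σ(x_t−x̄)² = 131.3333
r_3 = 16.6667 / 131.3333 = 0.127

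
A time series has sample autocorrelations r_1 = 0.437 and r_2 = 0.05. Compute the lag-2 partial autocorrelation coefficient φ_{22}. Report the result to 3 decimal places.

-0.174

φ_{22} = (r_2 − r_1²) / (1 − r_1²)
r_1² = (0.437)² = 0.190969
Numerator = 0.05 − 0.1910 = -0.1410; denominator = 1 − 0.1910 = 0.8090
φ_{22} = -0.1410 / 0.8090 = -0.174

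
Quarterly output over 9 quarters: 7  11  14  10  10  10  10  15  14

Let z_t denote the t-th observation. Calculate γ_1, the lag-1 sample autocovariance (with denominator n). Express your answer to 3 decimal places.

Mean z̄ = (7 + 11 + 14 + 10 + 10 + 10 + 10 + 15 + 14)/9 = 11.2222
Σ_{t=1}^{8}(z_t−z̄)(z_{t+1}−z̄) = 7.2840
γ_1 = 7.2840 / 9 = 0.809

0.809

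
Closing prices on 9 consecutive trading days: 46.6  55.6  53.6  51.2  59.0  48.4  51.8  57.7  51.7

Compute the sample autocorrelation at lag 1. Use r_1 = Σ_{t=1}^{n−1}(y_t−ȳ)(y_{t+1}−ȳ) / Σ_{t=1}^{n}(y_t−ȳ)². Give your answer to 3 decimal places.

-0.448

Mean ȳ = (46.6 + 55.6 + 53.6 + 51.2 + 59.0 + 48.4 + 51.8 + 57.7 + 51.7)/9 = 52.8444
Numerator Σ_{t=1}^{8}(y_t−ȳ)(y_{t+1}−ȳ) = -59.8342
Denominator Σ(y_t−ȳ)² = 133.4822
r_1 = -59.8342 / 133.4822 = -0.448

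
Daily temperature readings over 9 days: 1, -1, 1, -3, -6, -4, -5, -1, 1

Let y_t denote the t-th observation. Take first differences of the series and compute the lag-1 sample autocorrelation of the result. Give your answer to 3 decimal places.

-0.069

First differences Δy: -2, 2, -4, -3, 2, -1, 4, 2
Mean of differences = 0.0000
Numerator Σ(Δy_t−Δȳ)(Δy_{t+1}−Δȳ) = -4.0000
Denominator Σ(Δy_t−Δȳ)² = 58.0000
r_1(Δy) = -4.0000 / 58.0000 = -0.069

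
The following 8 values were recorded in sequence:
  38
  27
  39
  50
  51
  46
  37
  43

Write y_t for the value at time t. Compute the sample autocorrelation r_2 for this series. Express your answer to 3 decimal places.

-0.308

Mean ȳ = (38 + 27 + 39 + 50 + 51 + 46 + 37 + 43)/8 = 41.3750
Deviations from mean: -3.3750, -14.3750, -2.3750, 8.6250, 9.6250, 4.6250, -4.3750, 1.6250
Numerator Σ_{t=1}^{6}(y_t−ȳ)(y_{t+2}−ȳ) = -133.5313
Denominator Σ(y_t−ȳ)² = 433.8750
r_2 = -133.5313 / 433.8750 = -0.308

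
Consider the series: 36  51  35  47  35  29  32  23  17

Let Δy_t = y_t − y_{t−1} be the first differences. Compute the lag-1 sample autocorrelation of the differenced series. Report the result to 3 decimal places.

First differences Δy: 15, -16, 12, -12, -6, 3, -9, -6
Mean of differences = -2.3750
Numerator Σ(Δy_t−Δȳ)(Δy_{t+1}−Δȳ) = -567.1406
Denominator Σ(Δy_t−Δȳ)² = 885.8750
r_1(Δy) = -567.1406 / 885.8750 = -0.640

-0.640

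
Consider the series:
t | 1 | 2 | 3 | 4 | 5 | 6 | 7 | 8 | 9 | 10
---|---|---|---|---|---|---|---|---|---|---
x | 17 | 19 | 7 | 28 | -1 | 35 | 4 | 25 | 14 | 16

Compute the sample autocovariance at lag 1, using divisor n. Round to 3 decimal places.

-101.436

Mean x̄ = (17 + 19 + 7 + 28 − 1 + 35 + 4 + 25 + 14 + 16)/10 = 16.4000
Σ_{t=1}^{9}(x_t−x̄)(x_{t+1}−x̄) = -1014.3600
γ_1 = -1014.3600 / 10 = -101.436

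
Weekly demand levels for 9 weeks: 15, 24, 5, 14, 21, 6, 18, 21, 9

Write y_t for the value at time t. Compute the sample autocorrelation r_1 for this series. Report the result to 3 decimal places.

Mean ȳ = (15 + 24 + 5 + 14 + 21 + 6 + 18 + 21 + 9)/9 = 14.7778
Numerator Σ_{t=1}^{8}(y_t−ȳ)(y_{t+1}−ȳ) = -184.1605
Denominator Σ(y_t−ȳ)² = 379.5556
r_1 = -184.1605 / 379.5556 = -0.485

-0.485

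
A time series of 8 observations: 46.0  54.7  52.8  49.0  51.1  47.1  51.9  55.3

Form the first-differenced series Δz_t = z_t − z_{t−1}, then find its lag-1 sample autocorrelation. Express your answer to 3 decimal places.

First differences Δz: 8.7, -1.9, -3.8, 2.1, -4.0, 4.8, 3.4
Mean of differences = 1.3286
Numerator Σ(Δz_t−Δz̄)(Δz_{t+1}−Δz̄) = -26.6151
Denominator Σ(Δz_t−Δz̄)² = 136.3943
r_1(Δz) = -26.6151 / 136.3943 = -0.195

-0.195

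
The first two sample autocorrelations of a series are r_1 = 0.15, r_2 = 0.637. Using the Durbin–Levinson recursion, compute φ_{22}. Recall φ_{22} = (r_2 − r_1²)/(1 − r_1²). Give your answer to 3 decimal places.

0.629

φ_{22} = (r_2 − r_1²) / (1 − r_1²)
r_1² = (0.15)² = 0.0225
Numerator = 0.637 − 0.0225 = 0.6145; denominator = 1 − 0.0225 = 0.9775
φ_{22} = 0.6145 / 0.9775 = 0.629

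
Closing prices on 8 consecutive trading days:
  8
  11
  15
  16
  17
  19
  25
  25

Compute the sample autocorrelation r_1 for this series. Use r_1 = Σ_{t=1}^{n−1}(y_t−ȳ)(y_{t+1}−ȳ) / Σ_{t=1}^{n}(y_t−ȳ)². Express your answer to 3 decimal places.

Mean ȳ = (8 + 11 + 15 + 16 + 17 + 19 + 25 + 25)/8 = 17.0000
Deviations from mean: -9.0000, -6.0000, -2.0000, -1.0000, 0.0000, 2.0000, 8.0000, 8.0000
Σ(y_t−ȳ)(y_{t+1}−ȳ) = (54.0000) + (12.0000) + (2.0000) + (0.0000) + (0.0000) + (16.0000) + (64.0000) = 148.0000
Denominator Σ(y_t−ȳ)² = 254.0000
r_1 = 148.0000 / 254.0000 = 0.583

0.583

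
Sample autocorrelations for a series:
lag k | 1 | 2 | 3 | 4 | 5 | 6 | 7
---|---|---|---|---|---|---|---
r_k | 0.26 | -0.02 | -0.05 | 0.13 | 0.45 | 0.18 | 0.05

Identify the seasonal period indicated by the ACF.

5

The largest autocorrelation is r_5 = 0.45; the remaining lags stay at or below 0.26.
The dominant spike at lag 5 indicates a seasonal period of 5.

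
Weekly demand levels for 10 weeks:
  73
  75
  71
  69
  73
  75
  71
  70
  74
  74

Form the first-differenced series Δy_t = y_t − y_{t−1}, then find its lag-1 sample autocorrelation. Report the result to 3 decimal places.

First differences Δy: 2, -4, -2, 4, 2, -4, -1, 4, 0
Mean of differences = 0.1111
Numerator Σ(Δy_t−Δȳ)(Δy_{t+1}−Δȳ) = -7.9012
Denominator Σ(Δy_t−Δȳ)² = 76.8889
r_1(Δy) = -7.9012 / 76.8889 = -0.103

-0.103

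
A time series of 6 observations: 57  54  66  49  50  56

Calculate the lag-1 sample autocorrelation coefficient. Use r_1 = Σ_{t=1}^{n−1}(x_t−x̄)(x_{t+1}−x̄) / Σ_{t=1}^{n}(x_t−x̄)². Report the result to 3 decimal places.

Mean x̄ = (57 + 54 + 66 + 49 + 50 + 56)/6 = 55.3333
Deviations from mean: 1.6667, -1.3333, 10.6667, -6.3333, -5.3333, 0.6667
Numerator Σ_{t=1}^{5}(x_t−x̄)(x_{t+1}−x̄) = -53.7778
Denominator Σ(x_t−x̄)² = 187.3333
r_1 = -53.7778 / 187.3333 = -0.287

-0.287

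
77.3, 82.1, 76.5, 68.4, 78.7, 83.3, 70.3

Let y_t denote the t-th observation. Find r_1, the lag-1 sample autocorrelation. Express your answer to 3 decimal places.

Mean ȳ = (77.3 + 82.1 + 76.5 + 68.4 + 78.7 + 83.3 + 70.3)/7 = 76.6571
Numerator Σ_{t=1}^{6}(y_t−ȳ)(y_{t+1}−ȳ) = -41.5861
Denominator Σ(y_t−ȳ)² = 186.9571
r_1 = -41.5861 / 186.9571 = -0.222

-0.222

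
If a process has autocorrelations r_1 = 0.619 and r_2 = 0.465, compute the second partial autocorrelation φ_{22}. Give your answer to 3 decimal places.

φ_{22} = (r_2 − r_1²) / (1 − r_1²)
r_1² = (0.619)² = 0.383161
Numerator = 0.465 − 0.3832 = 0.0818; denominator = 1 − 0.3832 = 0.6168
φ_{22} = 0.0818 / 0.6168 = 0.133

0.133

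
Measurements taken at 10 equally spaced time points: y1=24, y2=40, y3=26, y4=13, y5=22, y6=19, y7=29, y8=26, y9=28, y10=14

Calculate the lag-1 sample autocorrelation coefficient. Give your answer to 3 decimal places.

-0.011

Mean ȳ = (24 + 40 + 26 + 13 + 22 + 19 + 29 + 26 + 28 + 14)/10 = 24.1000
Numerator Σ_{t=1}^{9}(y_t−ȳ)(y_{t+1}−ȳ) = -6.1100
Denominator Σ(y_t−ȳ)² = 554.9000
r_1 = -6.1100 / 554.9000 = -0.011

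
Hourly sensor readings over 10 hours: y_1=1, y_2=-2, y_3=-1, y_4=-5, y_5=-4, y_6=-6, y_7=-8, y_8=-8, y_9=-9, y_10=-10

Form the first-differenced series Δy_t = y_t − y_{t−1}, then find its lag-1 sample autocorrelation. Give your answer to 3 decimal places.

First differences Δy: -3, 1, -4, 1, -2, -2, 0, -1, -1
Mean of differences = -1.2222
Numerator Σ(Δy_t−Δȳ)(Δy_{t+1}−Δȳ) = -18.0494
Denominator Σ(Δy_t−Δȳ)² = 23.5556
r_1(Δy) = -18.0494 / 23.5556 = -0.766

-0.766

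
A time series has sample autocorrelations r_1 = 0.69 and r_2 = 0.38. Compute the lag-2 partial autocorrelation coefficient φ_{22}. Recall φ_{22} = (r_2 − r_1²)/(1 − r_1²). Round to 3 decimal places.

-0.183

φ_{22} = (r_2 − r_1²) / (1 − r_1²)
r_1² = (0.69)² = 0.4761
Numerator = 0.38 − 0.4761 = -0.0961; denominator = 1 − 0.4761 = 0.5239
φ_{22} = -0.0961 / 0.5239 = -0.183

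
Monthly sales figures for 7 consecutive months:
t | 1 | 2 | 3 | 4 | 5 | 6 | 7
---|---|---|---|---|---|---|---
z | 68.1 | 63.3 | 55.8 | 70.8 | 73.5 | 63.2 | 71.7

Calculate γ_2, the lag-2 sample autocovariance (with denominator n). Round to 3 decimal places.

-11.954

Mean z̄ = (68.1 + 63.3 + 55.8 + 70.8 + 73.5 + 63.2 + 71.7)/7 = 66.6286
Deviations: 1.4714, -3.3286, -10.8286, 4.1714, 6.8714, -3.4286, 5.0714
Σ_{t=1}^{5}(z_t−z̄)(z_{t+2}−z̄) = -83.6802
γ_2 = -83.6802 / 7 = -11.954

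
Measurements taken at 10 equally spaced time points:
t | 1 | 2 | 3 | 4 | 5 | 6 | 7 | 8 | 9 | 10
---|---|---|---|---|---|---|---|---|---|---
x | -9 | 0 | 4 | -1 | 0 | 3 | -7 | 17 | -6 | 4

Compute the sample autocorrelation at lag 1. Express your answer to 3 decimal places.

-0.557

Mean x̄ = (-9 + 0 + 4 − 1 + 0 + 3 − 7 + 17 − 6 + 4)/10 = 0.5000
Numerator Σ_{t=1}^{9}(x_t−x̄)(x_{t+1}−x̄) = -275.2500
Denominator Σ(x_t−x̄)² = 494.5000
r_1 = -275.2500 / 494.5000 = -0.557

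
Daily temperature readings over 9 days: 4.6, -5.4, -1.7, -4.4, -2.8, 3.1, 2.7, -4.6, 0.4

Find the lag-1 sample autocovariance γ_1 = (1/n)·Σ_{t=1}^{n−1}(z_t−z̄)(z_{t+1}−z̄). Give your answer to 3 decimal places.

Mean z̄ = (4.6 − 5.4 − 1.7 − 4.4 − 2.8 + 3.1 + 2.7 − 4.6 + 0.4)/9 = -0.9000
Σ_{t=1}^{8}(z_t−z̄)(z_{t+1}−z̄) = -23.0300
γ_1 = -23.0300 / 9 = -2.559

-2.559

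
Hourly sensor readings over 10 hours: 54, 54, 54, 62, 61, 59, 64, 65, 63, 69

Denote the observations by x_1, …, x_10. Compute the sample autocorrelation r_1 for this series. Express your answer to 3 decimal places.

0.486

Mean x̄ = (54 + 54 + 54 + 62 + 61 + 59 + 64 + 65 + 63 + 69)/10 = 60.5000
Numerator Σ_{t=1}^{9}(x_t−x̄)(x_{t+1}−x̄) = 117.7500
Denominator Σ(x_t−x̄)² = 242.5000
r_1 = 117.7500 / 242.5000 = 0.486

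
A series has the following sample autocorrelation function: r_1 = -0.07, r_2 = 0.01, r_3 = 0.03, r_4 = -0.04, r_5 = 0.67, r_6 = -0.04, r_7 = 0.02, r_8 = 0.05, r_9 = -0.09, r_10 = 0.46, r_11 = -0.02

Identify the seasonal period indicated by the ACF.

5

The largest autocorrelation is r_5 = 0.67, with a weaker echo at lag 10 (0.46); the remaining lags stay at or below 0.05.
The dominant spike at lag 5 indicates a seasonal period of 5.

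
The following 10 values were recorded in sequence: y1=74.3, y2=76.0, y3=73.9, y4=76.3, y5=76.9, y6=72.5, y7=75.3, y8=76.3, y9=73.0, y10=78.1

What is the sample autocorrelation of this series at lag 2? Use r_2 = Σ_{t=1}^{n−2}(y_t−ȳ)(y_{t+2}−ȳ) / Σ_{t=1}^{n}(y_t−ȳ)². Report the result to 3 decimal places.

Mean ȳ = (74.3 + 76.0 + 73.9 + 76.3 + 76.9 + 72.5 + 75.3 + 76.3 + 73.0 + 78.1)/10 = 75.2600
Numerator Σ_{t=1}^{8}(y_t−ȳ)(y_{t+2}−ȳ) = -2.9672
Denominator Σ(y_t−ȳ)² = 28.9640
r_2 = -2.9672 / 28.9640 = -0.102

-0.102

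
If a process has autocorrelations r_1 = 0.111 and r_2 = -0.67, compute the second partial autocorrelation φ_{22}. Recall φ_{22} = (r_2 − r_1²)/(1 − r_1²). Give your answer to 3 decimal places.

φ_{22} = (r_2 − r_1²) / (1 − r_1²)
r_1² = (0.111)² = 0.012321
Numerator = -0.67 − 0.0123 = -0.6823; denominator = 1 − 0.0123 = 0.9877
φ_{22} = -0.6823 / 0.9877 = -0.691

-0.691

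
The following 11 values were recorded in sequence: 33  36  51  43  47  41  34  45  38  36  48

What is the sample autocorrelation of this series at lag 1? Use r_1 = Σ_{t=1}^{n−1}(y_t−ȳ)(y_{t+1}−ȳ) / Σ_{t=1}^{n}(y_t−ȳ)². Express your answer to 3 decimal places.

Mean ȳ = (33 + 36 + 51 + 43 + 47 + 41 + 34 + 45 + 38 + 36 + 48)/11 = 41.0909
Numerator Σ_{t=1}^{10}(y_t−ȳ)(y_{t+1}−ȳ) = -38.1901
Denominator Σ(y_t−ȳ)² = 376.9091
r_1 = -38.1901 / 376.9091 = -0.101

-0.101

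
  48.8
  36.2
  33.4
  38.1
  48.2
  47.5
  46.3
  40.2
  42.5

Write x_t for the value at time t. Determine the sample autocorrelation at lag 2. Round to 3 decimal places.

Mean x̄ = (48.8 + 36.2 + 33.4 + 38.1 + 48.2 + 47.5 + 46.3 + 40.2 + 42.5)/9 = 42.3556
Numerator Σ_{t=1}^{7}(x_t−x̄)(x_{t+2}−x̄) = -93.2173
Denominator Σ(x_t−x̄)² = 258.5822
r_2 = -93.2173 / 258.5822 = -0.360

-0.360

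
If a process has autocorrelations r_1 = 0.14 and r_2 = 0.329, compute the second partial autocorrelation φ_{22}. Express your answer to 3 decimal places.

0.316

φ_{22} = (r_2 − r_1²) / (1 − r_1²)
r_1² = (0.14)² = 0.0196
Numerator = 0.329 − 0.0196 = 0.3094; denominator = 1 − 0.0196 = 0.9804
φ_{22} = 0.3094 / 0.9804 = 0.316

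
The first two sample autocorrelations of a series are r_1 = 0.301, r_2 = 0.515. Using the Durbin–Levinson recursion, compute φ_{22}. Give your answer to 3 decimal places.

0.467

φ_{22} = (r_2 − r_1²) / (1 − r_1²)
r_1² = (0.301)² = 0.090601
Numerator = 0.515 − 0.0906 = 0.4244; denominator = 1 − 0.0906 = 0.9094
φ_{22} = 0.4244 / 0.9094 = 0.467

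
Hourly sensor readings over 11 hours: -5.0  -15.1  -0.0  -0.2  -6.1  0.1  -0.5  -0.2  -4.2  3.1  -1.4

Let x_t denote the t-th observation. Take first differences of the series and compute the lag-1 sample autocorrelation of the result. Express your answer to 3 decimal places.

-0.538

First differences Δx: -10.1, 15.1, -0.2, -5.9, 6.2, -0.6, 0.3, -4.0, 7.3, -4.5
Mean of differences = 0.3600
Numerator Σ(Δx_t−Δx̄)(Δx_{t+1}−Δx̄) = -264.7616
Denominator Σ(Δx_t−Δx̄)² = 492.0040
r_1(Δx) = -264.7616 / 492.0040 = -0.538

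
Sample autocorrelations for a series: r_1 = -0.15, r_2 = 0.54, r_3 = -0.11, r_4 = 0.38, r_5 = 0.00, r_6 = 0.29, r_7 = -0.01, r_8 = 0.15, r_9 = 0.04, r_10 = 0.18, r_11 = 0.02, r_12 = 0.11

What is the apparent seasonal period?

The largest autocorrelation is r_2 = 0.54, with weaker echoes at lags 4 (0.38), 6 (0.29), 8 (0.15) and 10 (0.18); the remaining lags stay at or below 0.11.
The dominant spike at lag 2 indicates a seasonal period of 2.

2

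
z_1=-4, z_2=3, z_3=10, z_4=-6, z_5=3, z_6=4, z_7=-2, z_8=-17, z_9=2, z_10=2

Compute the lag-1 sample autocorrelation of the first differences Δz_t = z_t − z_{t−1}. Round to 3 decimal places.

-0.378

First differences Δz: 7, 7, -16, 9, 1, -6, -15, 19, 0
Mean of differences = 0.6667
Numerator Σ(Δz_t−Δz̄)(Δz_{t+1}−Δz̄) = -398.7778
Denominator Σ(Δz_t−Δz̄)² = 1054.0000
r_1(Δz) = -398.7778 / 1054.0000 = -0.378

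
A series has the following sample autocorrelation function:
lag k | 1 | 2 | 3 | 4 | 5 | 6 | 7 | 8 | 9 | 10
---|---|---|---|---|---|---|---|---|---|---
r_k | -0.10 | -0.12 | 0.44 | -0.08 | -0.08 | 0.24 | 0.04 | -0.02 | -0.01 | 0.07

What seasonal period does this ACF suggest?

The largest autocorrelation is r_3 = 0.44, with a weaker echo at lag 6 (0.24); the remaining lags stay at or below 0.07.
The dominant spike at lag 3 indicates a seasonal period of 3.

3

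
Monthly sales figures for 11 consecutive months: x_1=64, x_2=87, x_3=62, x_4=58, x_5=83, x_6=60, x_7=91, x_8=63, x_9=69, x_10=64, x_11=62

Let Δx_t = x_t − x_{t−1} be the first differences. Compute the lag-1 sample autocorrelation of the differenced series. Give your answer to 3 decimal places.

First differences Δx: 23, -25, -4, 25, -23, 31, -28, 6, -5, -2
Mean of differences = -0.2000
Numerator Σ(Δx_t−Δx̄)(Δx_{t+1}−Δx̄) = -2923.6400
Denominator Σ(Δx_t−Δx̄)² = 4133.6000
r_1(Δx) = -2923.6400 / 4133.6000 = -0.707

-0.707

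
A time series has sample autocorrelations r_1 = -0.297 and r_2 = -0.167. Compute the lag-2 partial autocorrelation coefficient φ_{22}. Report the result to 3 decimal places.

φ_{22} = (r_2 − r_1²) / (1 − r_1²)
r_1² = (-0.297)² = 0.088209
Numerator = -0.167 − 0.0882 = -0.2552; denominator = 1 − 0.0882 = 0.9118
φ_{22} = -0.2552 / 0.9118 = -0.280

-0.280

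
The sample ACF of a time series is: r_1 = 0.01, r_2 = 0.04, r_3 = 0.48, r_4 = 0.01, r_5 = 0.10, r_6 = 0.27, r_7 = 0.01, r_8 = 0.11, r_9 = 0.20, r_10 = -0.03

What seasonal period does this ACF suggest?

3

The largest autocorrelation is r_3 = 0.48, with weaker echoes at lags 6 (0.27) and 9 (0.20); the remaining lags stay at or below 0.11.
The dominant spike at lag 3 indicates a seasonal period of 3.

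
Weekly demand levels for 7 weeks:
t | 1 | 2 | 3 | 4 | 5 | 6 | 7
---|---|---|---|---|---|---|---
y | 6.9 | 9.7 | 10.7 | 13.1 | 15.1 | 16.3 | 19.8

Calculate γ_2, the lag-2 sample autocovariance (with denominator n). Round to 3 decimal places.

Mean ȳ = (6.9 + 9.7 + 10.7 + 13.1 + 15.1 + 16.3 + 19.8)/7 = 13.0857
Deviations: -6.1857, -3.3857, -2.3857, 0.0143, 2.0143, 3.2143, 6.7143
Σ_{t=1}^{5}(y_t−ȳ)(y_{t+2}−ȳ) = 23.4739
γ_2 = 23.4739 / 7 = 3.353

3.353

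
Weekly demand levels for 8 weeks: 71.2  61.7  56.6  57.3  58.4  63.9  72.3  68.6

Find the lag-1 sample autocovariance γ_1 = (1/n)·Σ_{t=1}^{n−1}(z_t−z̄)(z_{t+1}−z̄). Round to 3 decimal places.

15.245

Mean z̄ = (71.2 + 61.7 + 56.6 + 57.3 + 58.4 + 63.9 + 72.3 + 68.6)/8 = 63.7500
Σ_{t=1}^{7}(z_t−z̄)(z_{t+1}−z̄) = 121.9575
γ_1 = 121.9575 / 8 = 15.245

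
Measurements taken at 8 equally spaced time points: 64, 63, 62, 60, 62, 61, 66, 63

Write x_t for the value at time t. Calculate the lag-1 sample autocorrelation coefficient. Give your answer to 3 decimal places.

Mean x̄ = (64 + 63 + 62 + 60 + 62 + 61 + 66 + 63)/8 = 62.6250
Numerator Σ_{t=1}^{7}(x_t−x̄)(x_{t+1}−x̄) = 0.3594
Denominator Σ(x_t−x̄)² = 23.8750
r_1 = 0.3594 / 23.8750 = 0.015

0.015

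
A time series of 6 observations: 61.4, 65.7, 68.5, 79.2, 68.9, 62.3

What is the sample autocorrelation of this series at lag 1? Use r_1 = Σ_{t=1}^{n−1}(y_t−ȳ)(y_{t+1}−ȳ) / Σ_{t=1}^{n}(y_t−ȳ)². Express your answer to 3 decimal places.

0.135

Mean ȳ = (61.4 + 65.7 + 68.5 + 79.2 + 68.9 + 62.3)/6 = 67.6667
Deviations from mean: -6.2667, -1.9667, 0.8333, 11.5333, 1.2333, -5.3667
Σ(y_t−ȳ)(y_{t+1}−ȳ) = (12.3244) + (-1.6389) + (9.6111) + (14.2244) + (-6.6189) = 27.9022
Denominator Σ(y_t−ȳ)² = 207.1733
r_1 = 27.9022 / 207.1733 = 0.135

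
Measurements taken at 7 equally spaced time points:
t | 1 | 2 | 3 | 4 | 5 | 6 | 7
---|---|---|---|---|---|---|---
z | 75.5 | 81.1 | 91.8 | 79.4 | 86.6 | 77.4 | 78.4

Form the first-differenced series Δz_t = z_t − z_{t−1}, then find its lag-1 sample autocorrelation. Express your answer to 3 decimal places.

First differences Δz: 5.6, 10.7, -12.4, 7.2, -9.2, 1.0
Mean of differences = 0.4833
Numerator Σ(Δz_t−Δz̄)(Δz_{t+1}−Δz̄) = -235.9253
Denominator Σ(Δz_t−Δz̄)² = 435.6883
r_1(Δz) = -235.9253 / 435.6883 = -0.542

-0.542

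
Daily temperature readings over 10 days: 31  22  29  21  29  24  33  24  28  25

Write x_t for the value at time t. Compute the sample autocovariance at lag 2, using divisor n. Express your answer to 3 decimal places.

Mean x̄ = (31 + 22 + 29 + 21 + 29 + 24 + 33 + 24 + 28 + 25)/10 = 26.6000
Σ_{t=1}^{8}(x_t−x̄)(x_{t+2}−x̄) = 91.8800
γ_2 = 91.8800 / 10 = 9.188

9.188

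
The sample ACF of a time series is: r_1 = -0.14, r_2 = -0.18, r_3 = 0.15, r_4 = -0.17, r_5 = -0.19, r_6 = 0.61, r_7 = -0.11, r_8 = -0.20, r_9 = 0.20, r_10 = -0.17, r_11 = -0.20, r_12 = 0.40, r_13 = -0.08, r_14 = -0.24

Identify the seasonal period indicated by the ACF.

6

The largest autocorrelation is r_6 = 0.61, with a weaker echo at lag 12 (0.40); the remaining lags stay at or below 0.20.
The dominant spike at lag 6 indicates a seasonal period of 6.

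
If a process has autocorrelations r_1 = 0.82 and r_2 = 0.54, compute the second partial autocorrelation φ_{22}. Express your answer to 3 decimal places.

-0.404

φ_{22} = (r_2 − r_1²) / (1 − r_1²)
r_1² = (0.82)² = 0.6724
Numerator = 0.54 − 0.6724 = -0.1324; denominator = 1 − 0.6724 = 0.3276
φ_{22} = -0.1324 / 0.3276 = -0.404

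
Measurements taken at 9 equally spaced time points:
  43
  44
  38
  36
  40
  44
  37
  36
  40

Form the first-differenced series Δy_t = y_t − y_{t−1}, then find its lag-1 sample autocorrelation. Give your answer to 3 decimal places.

-0.103

First differences Δy: 1, -6, -2, 4, 4, -7, -1, 4
Mean of differences = -0.3750
Numerator Σ(Δy_t−Δȳ)(Δy_{t+1}−Δȳ) = -14.1406
Denominator Σ(Δy_t−Δȳ)² = 137.8750
r_1(Δy) = -14.1406 / 137.8750 = -0.103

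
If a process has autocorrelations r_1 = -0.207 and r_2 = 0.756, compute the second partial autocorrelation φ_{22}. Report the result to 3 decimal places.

0.745

φ_{22} = (r_2 − r_1²) / (1 − r_1²)
r_1² = (-0.207)² = 0.042849
Numerator = 0.756 − 0.0428 = 0.7132; denominator = 1 − 0.0428 = 0.9572
φ_{22} = 0.7132 / 0.9572 = 0.745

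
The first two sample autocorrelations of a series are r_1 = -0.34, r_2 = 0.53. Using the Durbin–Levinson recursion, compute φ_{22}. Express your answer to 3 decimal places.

0.469

φ_{22} = (r_2 − r_1²) / (1 − r_1²)
r_1² = (-0.34)² = 0.1156
Numerator = 0.53 − 0.1156 = 0.4144; denominator = 1 − 0.1156 = 0.8844
φ_{22} = 0.4144 / 0.8844 = 0.469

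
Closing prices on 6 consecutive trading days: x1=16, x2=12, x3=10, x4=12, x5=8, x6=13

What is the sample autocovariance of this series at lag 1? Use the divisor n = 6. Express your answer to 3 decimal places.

-0.838

Mean x̄ = (16 + 12 + 10 + 12 + 8 + 13)/6 = 11.8333
Deviations: 4.1667, 0.1667, -1.8333, 0.1667, -3.8333, 1.1667
Σ_{t=1}^{5}(x_t−x̄)(x_{t+1}−x̄) = -5.0278
γ_1 = -5.0278 / 6 = -0.838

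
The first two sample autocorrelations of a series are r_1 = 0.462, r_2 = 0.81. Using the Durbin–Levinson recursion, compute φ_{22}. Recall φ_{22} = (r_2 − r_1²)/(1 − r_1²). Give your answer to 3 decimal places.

φ_{22} = (r_2 − r_1²) / (1 − r_1²)
r_1² = (0.462)² = 0.213444
Numerator = 0.81 − 0.2134 = 0.5966; denominator = 1 − 0.2134 = 0.7866
φ_{22} = 0.5966 / 0.7866 = 0.758

0.758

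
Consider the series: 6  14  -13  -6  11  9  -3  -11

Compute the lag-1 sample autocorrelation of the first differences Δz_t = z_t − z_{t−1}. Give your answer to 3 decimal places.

First differences Δz: 8, -27, 7, 17, -2, -12, -8
Mean of differences = -2.4286
Numerator Σ(Δz_t−Δz̄)(Δz_{t+1}−Δz̄) = -247.1837
Denominator Σ(Δz_t−Δz̄)² = 1301.7143
r_1(Δz) = -247.1837 / 1301.7143 = -0.190

-0.190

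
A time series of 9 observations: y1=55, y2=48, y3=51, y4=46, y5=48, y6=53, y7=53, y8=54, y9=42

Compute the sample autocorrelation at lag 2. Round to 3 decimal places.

Mean ȳ = (55 + 48 + 51 + 46 + 48 + 53 + 53 + 54 + 42)/9 = 50.0000
Σ(y_t−ȳ)(y_{t+2}−ȳ) = (5.0000) + (8.0000) + (-2.0000) + (-12.0000) + (-6.0000) + (12.0000) + (-24.0000) = -19.0000
Denominator Σ(y_t−ȳ)² = 148.0000
r_2 = -19.0000 / 148.0000 = -0.128

-0.128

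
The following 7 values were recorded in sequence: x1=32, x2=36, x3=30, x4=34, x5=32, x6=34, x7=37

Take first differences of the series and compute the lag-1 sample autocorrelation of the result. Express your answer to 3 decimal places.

First differences Δx: 4, -6, 4, -2, 2, 3
Mean of differences = 0.8333
Numerator Σ(Δx_t−Δx̄)(Δx_{t+1}−Δx̄) = -53.0278
Denominator Σ(Δx_t−Δx̄)² = 80.8333
r_1(Δx) = -53.0278 / 80.8333 = -0.656

-0.656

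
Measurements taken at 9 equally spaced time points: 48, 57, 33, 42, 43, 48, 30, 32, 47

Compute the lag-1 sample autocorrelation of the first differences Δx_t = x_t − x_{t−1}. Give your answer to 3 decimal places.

First differences Δx: 9, -24, 9, 1, 5, -18, 2, 15
Mean of differences = -0.1250
Numerator Σ(Δx_t−Δx̄)(Δx_{t+1}−Δx̄) = -517.1406
Denominator Σ(Δx_t−Δx̄)² = 1316.8750
r_1(Δx) = -517.1406 / 1316.8750 = -0.393

-0.393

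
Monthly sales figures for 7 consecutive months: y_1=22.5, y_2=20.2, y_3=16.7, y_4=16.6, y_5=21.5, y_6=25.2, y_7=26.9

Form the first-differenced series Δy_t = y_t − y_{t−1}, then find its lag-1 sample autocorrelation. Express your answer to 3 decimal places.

First differences Δy: -2.3, -3.5, -0.1, 4.9, 3.7, 1.7
Mean of differences = 0.7333
Numerator Σ(Δy_t−Δȳ)(Δy_{t+1}−Δȳ) = 28.1256
Denominator Σ(Δy_t−Δȳ)² = 54.9133
r_1(Δy) = 28.1256 / 54.9133 = 0.512

0.512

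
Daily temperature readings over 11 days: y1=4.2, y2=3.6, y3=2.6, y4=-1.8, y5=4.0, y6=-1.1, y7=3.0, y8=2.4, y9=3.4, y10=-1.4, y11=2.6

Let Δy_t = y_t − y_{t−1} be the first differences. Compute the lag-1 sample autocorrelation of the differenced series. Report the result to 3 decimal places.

First differences Δy: -0.6, -1.0, -4.4, 5.8, -5.1, 4.1, -0.6, 1.0, -4.8, 4.0
Mean of differences = -0.1600
Numerator Σ(Δy_t−Δȳ)(Δy_{t+1}−Δȳ) = -98.8956
Denominator Σ(Δy_t−Δȳ)² = 137.3240
r_1(Δy) = -98.8956 / 137.3240 = -0.720

-0.720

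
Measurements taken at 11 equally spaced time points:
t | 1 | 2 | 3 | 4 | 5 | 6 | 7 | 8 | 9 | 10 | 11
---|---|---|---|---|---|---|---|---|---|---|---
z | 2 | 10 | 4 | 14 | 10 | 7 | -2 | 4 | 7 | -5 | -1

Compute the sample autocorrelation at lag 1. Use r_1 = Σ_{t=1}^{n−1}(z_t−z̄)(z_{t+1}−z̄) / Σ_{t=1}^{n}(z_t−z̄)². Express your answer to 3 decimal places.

Mean z̄ = (2 + 10 + 4 + 14 + 10 + 7 − 2 + 4 + 7 − 5 − 1)/11 = 4.5455
Numerator Σ_{t=1}^{10}(z_t−z̄)(z_{t+1}−z̄) = 58.6116
Denominator Σ(z_t−z̄)² = 332.7273
r_1 = 58.6116 / 332.7273 = 0.176

0.176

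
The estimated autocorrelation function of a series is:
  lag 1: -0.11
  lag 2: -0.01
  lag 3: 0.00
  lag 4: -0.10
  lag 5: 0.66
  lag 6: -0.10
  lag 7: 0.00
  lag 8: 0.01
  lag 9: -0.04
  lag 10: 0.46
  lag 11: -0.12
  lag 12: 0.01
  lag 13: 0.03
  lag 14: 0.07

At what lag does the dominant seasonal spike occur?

5

The largest autocorrelation is r_5 = 0.66, with a weaker echo at lag 10 (0.46); the remaining lags stay at or below 0.07.
The dominant spike at lag 5 indicates a seasonal period of 5.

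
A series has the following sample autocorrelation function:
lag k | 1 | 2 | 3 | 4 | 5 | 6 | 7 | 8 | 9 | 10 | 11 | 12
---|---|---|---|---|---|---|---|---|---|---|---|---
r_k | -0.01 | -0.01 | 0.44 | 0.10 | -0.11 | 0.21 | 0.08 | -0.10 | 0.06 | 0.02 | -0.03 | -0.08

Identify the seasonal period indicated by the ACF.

3

The largest autocorrelation is r_3 = 0.44, with a weaker echo at lag 6 (0.21); the remaining lags stay at or below 0.10.
The dominant spike at lag 3 indicates a seasonal period of 3.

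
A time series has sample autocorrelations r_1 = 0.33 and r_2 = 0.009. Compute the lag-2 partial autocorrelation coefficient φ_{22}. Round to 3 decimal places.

φ_{22} = (r_2 − r_1²) / (1 − r_1²)
r_1² = (0.33)² = 0.1089
Numerator = 0.009 − 0.1089 = -0.0999; denominator = 1 − 0.1089 = 0.8911
φ_{22} = -0.0999 / 0.8911 = -0.112

-0.112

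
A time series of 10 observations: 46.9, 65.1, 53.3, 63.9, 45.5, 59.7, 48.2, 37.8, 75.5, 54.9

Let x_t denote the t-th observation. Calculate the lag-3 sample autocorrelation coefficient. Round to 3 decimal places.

Mean x̄ = (46.9 + 65.1 + 53.3 + 63.9 + 45.5 + 59.7 + 48.2 + 37.8 + 75.5 + 54.9)/10 = 55.0800
Σ(x_t−x̄)(x_{t+3}−x̄) = (-72.1476) + (-95.9916) + (-8.2236) + (-60.6816) + (165.5424) + (94.3404) + (1.2384) = 24.0768
Denominator Σ(x_t−x̄)² = 1124.3360
r_3 = 24.0768 / 1124.3360 = 0.021

0.021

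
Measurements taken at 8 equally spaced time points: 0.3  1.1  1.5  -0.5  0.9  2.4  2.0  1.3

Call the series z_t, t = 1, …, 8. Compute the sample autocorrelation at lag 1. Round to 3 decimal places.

0.126

Mean z̄ = (0.3 + 1.1 + 1.5 − 0.5 + 0.9 + 2.4 + 2.0 + 1.3)/8 = 1.1250
Deviations from mean: -0.8250, -0.0250, 0.3750, -1.6250, -0.2250, 1.2750, 0.8750, 0.1750
Σ(z_t−z̄)(z_{t+1}−z̄) = (0.0206) + (-0.0094) + (-0.6094) + (0.3656) + (-0.2869) + (1.1156) + (0.1531) = 0.7494
Denominator Σ(z_t−z̄)² = 5.9350
r_1 = 0.7494 / 5.9350 = 0.126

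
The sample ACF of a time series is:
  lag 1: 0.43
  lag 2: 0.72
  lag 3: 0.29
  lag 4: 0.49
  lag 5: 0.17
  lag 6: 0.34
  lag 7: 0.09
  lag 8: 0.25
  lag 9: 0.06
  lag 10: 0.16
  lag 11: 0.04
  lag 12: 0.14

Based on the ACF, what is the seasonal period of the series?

The largest autocorrelation is r_2 = 0.72, with a weaker echo at lag 4 (0.49); the remaining lags stay at or below 0.43.
The dominant spike at lag 2 indicates a seasonal period of 2.

2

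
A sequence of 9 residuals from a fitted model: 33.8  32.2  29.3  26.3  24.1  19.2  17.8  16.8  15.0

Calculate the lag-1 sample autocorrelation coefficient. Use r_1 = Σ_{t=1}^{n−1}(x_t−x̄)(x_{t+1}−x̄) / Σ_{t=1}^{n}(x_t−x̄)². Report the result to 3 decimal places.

Mean x̄ = (33.8 + 32.2 + 29.3 + 26.3 + 24.1 + 19.2 + 17.8 + 16.8 + 15.0)/9 = 23.8333
Numerator Σ_{t=1}^{8}(x_t−x̄)(x_{t+1}−x̄) = 274.5489
Denominator Σ(x_t−x̄)² = 390.7400
r_1 = 274.5489 / 390.7400 = 0.703

0.703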